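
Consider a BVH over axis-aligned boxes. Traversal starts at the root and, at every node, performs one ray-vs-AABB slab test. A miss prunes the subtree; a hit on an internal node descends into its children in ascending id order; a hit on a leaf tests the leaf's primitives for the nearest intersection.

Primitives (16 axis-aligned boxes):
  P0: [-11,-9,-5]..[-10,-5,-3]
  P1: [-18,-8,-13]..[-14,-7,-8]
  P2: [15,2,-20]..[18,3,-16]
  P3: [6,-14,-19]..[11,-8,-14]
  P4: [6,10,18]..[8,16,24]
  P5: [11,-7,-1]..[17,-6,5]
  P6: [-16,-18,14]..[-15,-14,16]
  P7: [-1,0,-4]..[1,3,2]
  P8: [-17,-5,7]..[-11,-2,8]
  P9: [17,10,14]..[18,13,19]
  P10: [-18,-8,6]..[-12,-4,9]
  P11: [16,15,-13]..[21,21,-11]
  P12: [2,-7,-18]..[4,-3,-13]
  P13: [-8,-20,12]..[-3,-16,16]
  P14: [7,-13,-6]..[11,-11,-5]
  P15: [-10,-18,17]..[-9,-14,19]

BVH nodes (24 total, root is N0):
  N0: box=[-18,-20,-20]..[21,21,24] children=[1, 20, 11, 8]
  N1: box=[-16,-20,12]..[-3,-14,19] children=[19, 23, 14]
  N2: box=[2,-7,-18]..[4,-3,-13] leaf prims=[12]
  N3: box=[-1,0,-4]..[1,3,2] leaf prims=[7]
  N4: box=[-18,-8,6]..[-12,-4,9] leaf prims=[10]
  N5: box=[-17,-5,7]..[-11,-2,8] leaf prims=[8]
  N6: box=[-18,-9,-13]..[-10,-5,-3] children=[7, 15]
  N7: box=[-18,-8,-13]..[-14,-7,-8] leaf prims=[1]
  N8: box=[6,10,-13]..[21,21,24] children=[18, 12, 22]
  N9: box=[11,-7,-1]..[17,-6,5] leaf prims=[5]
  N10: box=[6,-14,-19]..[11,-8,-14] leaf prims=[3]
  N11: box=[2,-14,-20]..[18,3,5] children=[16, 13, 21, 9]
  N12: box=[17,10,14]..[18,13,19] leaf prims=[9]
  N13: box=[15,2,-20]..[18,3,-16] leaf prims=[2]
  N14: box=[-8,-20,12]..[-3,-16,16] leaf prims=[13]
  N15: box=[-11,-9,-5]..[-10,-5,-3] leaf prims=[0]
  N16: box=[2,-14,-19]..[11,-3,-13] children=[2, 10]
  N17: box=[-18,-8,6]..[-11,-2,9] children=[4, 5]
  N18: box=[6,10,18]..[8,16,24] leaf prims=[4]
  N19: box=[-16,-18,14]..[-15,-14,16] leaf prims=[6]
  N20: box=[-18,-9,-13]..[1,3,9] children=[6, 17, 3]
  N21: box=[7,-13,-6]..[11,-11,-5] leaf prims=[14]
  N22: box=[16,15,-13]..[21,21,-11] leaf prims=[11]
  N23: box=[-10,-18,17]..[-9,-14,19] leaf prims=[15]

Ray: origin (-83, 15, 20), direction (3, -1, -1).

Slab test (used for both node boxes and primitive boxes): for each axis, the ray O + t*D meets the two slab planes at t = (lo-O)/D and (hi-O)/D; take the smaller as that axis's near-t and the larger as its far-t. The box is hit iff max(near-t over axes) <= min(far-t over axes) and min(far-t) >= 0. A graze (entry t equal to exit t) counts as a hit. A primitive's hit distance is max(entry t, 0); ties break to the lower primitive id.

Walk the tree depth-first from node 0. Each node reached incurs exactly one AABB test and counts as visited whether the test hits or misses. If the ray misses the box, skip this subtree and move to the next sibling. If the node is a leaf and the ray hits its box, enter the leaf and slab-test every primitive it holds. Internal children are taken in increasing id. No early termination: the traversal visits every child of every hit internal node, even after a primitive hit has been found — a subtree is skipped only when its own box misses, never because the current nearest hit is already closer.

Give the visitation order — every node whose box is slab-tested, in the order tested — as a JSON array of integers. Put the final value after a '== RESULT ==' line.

Trace the traversal:
N0 x:[65/3,104/3] y:[-6,35] z:[-4,40] -> hit [65/3,104/3], descend [1, 8, 11, 20]
  N1 x:[67/3,80/3] y:[29,35] z:[1,8] -> miss, prune
  N8 x:[89/3,104/3] y:[-6,5] z:[-4,33] -> miss, prune
  N11 x:[85/3,101/3] y:[12,29] z:[15,40] -> hit [85/3,29], descend [9, 13, 16, 21]
    N9 x:[94/3,100/3] y:[21,22] z:[15,21] -> miss, prune
    N13 x:[98/3,101/3] y:[12,13] z:[36,40] -> miss, prune
    N16 x:[85/3,94/3] y:[18,29] z:[33,39] -> miss, prune
    N21 x:[30,94/3] y:[26,28] z:[25,26] -> miss, prune
  N20 x:[65/3,28] y:[12,24] z:[11,33] -> hit [65/3,24], descend [3, 6, 17]
    N3 x:[82/3,28] y:[12,15] z:[18,24] -> miss, prune
    N6 x:[65/3,73/3] y:[20,24] z:[23,33] -> hit [23,24], descend [7, 15]
      N7 x:[65/3,23] y:[22,23] z:[28,33] -> miss, prune
      N15 x:[24,73/3] y:[20,24] z:[23,25] -> hit [24,24] leaf, test {P0@t=24}
    N17 x:[65/3,24] y:[17,23] z:[11,14] -> miss, prune

Summary -> nodes [0, 1, 8, 11, 9, 13, 16, 21, 20, 3, 6, 7, 15, 17]; box-tests=14; leaf-entries=1; first=P0

== RESULT ==
[0, 1, 8, 11, 9, 13, 16, 21, 20, 3, 6, 7, 15, 17]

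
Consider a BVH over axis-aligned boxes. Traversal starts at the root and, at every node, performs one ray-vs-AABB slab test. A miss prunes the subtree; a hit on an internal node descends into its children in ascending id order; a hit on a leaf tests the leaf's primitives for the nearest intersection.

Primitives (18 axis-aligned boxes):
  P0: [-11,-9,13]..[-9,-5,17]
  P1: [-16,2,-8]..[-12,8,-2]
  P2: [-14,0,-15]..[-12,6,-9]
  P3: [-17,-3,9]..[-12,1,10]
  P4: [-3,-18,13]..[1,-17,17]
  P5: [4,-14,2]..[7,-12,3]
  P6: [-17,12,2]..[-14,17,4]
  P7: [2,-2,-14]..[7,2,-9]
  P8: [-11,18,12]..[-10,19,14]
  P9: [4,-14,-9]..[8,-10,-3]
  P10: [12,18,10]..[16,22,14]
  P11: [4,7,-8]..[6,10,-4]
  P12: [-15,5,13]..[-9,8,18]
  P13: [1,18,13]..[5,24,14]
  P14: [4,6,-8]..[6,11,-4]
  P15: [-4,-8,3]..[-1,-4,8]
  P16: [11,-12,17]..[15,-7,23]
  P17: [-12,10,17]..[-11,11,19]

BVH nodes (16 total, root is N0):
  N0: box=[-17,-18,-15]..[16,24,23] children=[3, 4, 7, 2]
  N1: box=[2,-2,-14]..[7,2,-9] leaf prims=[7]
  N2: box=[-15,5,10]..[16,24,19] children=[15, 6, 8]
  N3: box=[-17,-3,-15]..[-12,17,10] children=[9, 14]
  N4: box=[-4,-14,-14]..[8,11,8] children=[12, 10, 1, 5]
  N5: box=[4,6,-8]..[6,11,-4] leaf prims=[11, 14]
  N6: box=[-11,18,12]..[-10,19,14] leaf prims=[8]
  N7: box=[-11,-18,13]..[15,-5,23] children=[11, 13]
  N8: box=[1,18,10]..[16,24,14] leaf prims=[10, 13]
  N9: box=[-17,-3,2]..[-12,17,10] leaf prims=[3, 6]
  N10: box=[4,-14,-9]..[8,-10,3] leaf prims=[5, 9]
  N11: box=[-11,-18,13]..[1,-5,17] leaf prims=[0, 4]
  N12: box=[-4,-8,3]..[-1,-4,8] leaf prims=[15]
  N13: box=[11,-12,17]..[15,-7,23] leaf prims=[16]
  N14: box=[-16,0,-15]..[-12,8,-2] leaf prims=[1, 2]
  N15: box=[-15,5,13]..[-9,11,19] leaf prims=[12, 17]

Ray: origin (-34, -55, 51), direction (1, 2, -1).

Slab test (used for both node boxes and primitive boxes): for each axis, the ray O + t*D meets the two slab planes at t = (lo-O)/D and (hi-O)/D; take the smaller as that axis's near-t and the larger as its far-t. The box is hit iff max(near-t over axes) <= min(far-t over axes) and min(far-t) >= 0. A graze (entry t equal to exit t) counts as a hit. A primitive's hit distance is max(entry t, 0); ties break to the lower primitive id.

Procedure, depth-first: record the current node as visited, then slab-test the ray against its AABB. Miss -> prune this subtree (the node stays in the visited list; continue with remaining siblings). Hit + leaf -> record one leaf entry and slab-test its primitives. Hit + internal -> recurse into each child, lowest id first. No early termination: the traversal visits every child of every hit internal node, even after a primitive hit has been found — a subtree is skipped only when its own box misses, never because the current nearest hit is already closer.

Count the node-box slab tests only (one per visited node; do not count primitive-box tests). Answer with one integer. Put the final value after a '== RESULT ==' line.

Traverse from the root:
N0 x:[17,50] y:[37/2,79/2] z:[28,66] -> hit [28,79/2], descend [2, 3, 4, 7]
  N2 x:[19,50] y:[30,79/2] z:[32,41] -> hit [32,79/2], descend [6, 8, 15]
    N6 x:[23,24] y:[73/2,37] z:[37,39] -> miss, prune
    N8 x:[35,50] y:[73/2,79/2] z:[37,41] -> hit [37,79/2] leaf, test {P10(miss), P13@t=37}
    N15 x:[19,25] y:[30,33] z:[32,38] -> miss, prune
  N3 x:[17,22] y:[26,36] z:[41,66] -> miss, prune
  N4 x:[30,42] y:[41/2,33] z:[43,65] -> miss, prune
  N7 x:[23,49] y:[37/2,25] z:[28,38] -> miss, prune

8 AABB tests over nodes [0, 2, 6, 8, 15, 3, 4, 7]; 1 leaf entered; closest P13.

== RESULT ==
8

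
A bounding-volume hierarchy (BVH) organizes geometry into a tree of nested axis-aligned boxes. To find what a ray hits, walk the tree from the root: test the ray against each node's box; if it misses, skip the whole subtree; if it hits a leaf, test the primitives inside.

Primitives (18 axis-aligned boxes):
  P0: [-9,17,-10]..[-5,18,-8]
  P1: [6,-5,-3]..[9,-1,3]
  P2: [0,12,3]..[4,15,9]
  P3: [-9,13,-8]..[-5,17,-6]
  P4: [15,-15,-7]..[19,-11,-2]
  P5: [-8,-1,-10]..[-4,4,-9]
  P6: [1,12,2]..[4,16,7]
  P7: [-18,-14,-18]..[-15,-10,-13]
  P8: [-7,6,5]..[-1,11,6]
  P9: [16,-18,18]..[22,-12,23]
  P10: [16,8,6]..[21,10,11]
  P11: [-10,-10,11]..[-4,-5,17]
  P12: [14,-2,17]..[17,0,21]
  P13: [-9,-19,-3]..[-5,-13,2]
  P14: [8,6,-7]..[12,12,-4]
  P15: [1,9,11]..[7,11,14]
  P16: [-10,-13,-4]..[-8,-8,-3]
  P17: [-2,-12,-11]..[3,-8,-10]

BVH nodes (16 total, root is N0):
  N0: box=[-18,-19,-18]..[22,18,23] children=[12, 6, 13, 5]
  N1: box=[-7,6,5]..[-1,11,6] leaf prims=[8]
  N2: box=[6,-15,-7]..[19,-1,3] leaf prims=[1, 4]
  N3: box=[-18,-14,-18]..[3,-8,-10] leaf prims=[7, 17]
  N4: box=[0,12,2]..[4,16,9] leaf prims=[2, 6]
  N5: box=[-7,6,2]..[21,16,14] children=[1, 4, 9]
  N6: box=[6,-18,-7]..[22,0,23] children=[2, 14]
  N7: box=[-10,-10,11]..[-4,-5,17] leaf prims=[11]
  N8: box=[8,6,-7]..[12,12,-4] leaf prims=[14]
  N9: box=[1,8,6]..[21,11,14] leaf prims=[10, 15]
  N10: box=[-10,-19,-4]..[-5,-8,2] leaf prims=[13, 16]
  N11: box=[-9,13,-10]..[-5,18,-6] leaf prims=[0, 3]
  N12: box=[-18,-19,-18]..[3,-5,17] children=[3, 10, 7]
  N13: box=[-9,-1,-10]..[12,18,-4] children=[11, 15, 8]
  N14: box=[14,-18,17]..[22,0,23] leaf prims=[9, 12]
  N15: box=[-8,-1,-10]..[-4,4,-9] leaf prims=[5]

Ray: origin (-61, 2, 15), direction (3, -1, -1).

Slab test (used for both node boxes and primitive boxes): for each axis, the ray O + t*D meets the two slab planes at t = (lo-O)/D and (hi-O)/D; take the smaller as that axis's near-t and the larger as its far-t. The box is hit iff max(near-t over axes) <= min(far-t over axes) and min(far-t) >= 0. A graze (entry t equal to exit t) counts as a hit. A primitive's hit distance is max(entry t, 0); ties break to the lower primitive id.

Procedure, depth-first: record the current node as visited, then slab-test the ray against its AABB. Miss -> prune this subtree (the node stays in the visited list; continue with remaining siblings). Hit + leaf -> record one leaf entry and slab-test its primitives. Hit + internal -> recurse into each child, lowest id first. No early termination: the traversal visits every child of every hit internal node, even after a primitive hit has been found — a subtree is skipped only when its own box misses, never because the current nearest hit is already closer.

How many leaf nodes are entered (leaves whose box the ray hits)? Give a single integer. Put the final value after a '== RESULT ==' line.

Traverse from the root:
N0 x:[43/3,83/3] y:[-16,21] z:[-8,33] -> hit [43/3,21], descend [5, 6, 12, 13]
  N5 x:[18,82/3] y:[-14,-4] z:[1,13] -> miss, prune
  N6 x:[67/3,83/3] y:[2,20] z:[-8,22] -> miss, prune
  N12 x:[43/3,64/3] y:[7,21] z:[-2,33] -> hit [43/3,21], descend [3, 7, 10]
    N3 x:[43/3,64/3] y:[10,16] z:[25,33] -> miss, prune
    N7 x:[17,19] y:[7,12] z:[-2,4] -> miss, prune
    N10 x:[17,56/3] y:[10,21] z:[13,19] -> hit [17,56/3] leaf, test {P13@t=52/3, P16(miss)}
  N13 x:[52/3,73/3] y:[-16,3] z:[19,25] -> miss, prune

Summary -> nodes [0, 5, 6, 12, 3, 7, 10, 13]; box-tests=8; leaf-entries=1; first=P13

== RESULT ==
1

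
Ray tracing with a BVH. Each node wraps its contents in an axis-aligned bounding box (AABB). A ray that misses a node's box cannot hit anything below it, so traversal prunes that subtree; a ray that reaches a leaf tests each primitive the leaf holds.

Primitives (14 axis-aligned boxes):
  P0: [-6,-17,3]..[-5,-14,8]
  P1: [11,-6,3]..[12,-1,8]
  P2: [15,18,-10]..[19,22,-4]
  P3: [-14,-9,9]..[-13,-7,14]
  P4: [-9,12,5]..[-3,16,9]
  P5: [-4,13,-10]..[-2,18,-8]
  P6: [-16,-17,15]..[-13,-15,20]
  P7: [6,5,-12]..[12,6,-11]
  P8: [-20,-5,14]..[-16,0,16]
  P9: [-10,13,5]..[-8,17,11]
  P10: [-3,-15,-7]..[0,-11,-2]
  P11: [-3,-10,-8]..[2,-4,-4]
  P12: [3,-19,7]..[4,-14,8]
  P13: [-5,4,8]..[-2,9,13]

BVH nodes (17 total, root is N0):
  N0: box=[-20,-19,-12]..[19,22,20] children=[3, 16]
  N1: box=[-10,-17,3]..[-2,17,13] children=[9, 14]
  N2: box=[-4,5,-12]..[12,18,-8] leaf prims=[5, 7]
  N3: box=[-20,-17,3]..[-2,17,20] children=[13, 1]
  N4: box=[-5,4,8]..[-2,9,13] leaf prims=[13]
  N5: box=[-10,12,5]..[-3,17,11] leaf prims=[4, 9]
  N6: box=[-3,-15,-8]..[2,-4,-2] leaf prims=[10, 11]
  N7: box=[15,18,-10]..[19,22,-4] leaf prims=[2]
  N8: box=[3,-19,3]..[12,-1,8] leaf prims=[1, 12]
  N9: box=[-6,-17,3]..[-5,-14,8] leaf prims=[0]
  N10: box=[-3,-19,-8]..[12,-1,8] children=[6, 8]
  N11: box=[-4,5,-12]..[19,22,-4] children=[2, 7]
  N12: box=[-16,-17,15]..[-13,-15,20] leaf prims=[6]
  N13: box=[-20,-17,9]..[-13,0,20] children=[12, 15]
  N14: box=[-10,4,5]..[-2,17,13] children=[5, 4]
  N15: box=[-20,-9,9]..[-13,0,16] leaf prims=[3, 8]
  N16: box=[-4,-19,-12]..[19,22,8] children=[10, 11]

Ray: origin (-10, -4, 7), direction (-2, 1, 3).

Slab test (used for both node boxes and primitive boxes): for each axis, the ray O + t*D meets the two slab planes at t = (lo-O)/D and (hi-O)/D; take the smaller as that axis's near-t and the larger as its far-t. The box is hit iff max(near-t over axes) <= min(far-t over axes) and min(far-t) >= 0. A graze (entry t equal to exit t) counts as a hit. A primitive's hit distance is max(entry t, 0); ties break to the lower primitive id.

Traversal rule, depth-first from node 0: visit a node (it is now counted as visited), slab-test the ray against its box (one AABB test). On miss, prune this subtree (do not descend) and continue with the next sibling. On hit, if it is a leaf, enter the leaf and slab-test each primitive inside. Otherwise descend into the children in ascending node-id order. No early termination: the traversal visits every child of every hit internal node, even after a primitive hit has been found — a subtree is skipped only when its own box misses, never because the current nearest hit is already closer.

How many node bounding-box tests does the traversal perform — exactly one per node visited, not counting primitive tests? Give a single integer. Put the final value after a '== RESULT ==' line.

Trace the traversal:
N0 x:[-29/2,5] y:[-15,26] z:[-19/3,13/3] -> hit [-19/3,13/3], descend [3, 16]
  N3 x:[-4,5] y:[-13,21] z:[-4/3,13/3] -> hit [-4/3,13/3], descend [1, 13]
    N1 x:[-4,0] y:[-13,21] z:[-4/3,2] -> hit [-4/3,0], descend [9, 14]
      N9 x:[-5/2,-2] y:[-13,-10] z:[-4/3,1/3] -> miss, prune
      N14 x:[-4,0] y:[8,21] z:[-2/3,2] -> miss, prune
    N13 x:[3/2,5] y:[-13,4] z:[2/3,13/3] -> hit [3/2,4], descend [12, 15]
      N12 x:[3/2,3] y:[-13,-11] z:[8/3,13/3] -> miss, prune
      N15 x:[3/2,5] y:[-5,4] z:[2/3,3] -> hit [3/2,3] leaf, test {P3(miss), P8@t=3}
  N16 x:[-29/2,-3] y:[-15,26] z:[-19/3,1/3] -> miss, prune

order=[0, 3, 1, 9, 14, 13, 12, 15, 16]  |boxes|=9  |leaves|=1  hit=P8

== RESULT ==
9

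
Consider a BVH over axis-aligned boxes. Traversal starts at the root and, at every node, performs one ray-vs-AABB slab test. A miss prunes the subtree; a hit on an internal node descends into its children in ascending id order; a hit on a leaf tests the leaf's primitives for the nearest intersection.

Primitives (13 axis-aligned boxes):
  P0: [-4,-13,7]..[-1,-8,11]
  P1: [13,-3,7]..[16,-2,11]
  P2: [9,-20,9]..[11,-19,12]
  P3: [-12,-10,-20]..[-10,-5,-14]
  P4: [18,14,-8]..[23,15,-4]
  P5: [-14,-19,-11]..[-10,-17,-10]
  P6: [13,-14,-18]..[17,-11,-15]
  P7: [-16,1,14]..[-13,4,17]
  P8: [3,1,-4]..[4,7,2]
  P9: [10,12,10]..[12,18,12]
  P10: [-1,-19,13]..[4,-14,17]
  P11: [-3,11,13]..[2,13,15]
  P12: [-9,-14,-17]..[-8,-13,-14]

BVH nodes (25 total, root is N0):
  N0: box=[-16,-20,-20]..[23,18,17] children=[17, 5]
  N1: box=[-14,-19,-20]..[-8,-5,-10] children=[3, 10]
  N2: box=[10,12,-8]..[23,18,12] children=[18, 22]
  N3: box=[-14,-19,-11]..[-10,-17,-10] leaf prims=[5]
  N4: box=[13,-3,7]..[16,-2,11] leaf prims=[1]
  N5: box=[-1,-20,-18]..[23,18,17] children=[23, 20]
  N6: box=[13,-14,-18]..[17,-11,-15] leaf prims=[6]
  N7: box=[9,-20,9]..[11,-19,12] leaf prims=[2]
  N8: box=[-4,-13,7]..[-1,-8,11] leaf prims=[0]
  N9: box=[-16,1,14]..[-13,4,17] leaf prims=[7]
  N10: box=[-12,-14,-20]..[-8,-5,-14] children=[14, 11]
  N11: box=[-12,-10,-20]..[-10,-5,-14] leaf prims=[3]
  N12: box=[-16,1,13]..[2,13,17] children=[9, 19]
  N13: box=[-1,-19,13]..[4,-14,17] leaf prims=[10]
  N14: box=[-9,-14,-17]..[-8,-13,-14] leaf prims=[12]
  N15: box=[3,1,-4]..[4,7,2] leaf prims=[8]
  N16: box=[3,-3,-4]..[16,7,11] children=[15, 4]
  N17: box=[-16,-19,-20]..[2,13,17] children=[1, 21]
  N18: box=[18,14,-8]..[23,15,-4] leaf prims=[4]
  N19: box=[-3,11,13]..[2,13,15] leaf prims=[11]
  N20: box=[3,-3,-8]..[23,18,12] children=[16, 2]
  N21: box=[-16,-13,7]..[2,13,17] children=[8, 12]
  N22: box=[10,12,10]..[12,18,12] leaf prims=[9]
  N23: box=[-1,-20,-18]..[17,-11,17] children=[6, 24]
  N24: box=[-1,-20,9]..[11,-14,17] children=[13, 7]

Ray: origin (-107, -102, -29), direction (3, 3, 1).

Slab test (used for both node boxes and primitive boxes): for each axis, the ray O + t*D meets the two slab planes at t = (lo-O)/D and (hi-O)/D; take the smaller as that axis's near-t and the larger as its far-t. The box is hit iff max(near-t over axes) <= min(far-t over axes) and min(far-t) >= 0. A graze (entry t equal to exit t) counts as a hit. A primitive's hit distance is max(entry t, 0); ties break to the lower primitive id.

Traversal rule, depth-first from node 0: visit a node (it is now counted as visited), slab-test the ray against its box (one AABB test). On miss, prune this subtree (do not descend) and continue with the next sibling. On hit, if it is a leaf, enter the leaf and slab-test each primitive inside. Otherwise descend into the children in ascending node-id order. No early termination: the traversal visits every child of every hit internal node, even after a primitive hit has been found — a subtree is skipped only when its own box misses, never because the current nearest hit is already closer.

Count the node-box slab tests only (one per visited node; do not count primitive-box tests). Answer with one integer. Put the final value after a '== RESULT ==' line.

Trace the traversal:
N0 x:[91/3,130/3] y:[82/3,40] z:[9,46] -> hit [91/3,40], descend [5, 17]
  N5 x:[106/3,130/3] y:[82/3,40] z:[11,46] -> hit [106/3,40], descend [20, 23]
    N20 x:[110/3,130/3] y:[33,40] z:[21,41] -> hit [110/3,40], descend [2, 16]
      N2 x:[39,130/3] y:[38,40] z:[21,41] -> hit [39,40], descend [18, 22]
        N18 x:[125/3,130/3] y:[116/3,39] z:[21,25] -> miss, prune
        N22 x:[39,119/3] y:[38,40] z:[39,41] -> hit [39,119/3] leaf, test {P9@t=39}
      N16 x:[110/3,41] y:[33,109/3] z:[25,40] -> miss, prune
    N23 x:[106/3,124/3] y:[82/3,91/3] z:[11,46] -> miss, prune
  N17 x:[91/3,109/3] y:[83/3,115/3] z:[9,46] -> hit [91/3,109/3], descend [1, 21]
    N1 x:[31,33] y:[83/3,97/3] z:[9,19] -> miss, prune
    N21 x:[91/3,109/3] y:[89/3,115/3] z:[36,46] -> hit [36,109/3], descend [8, 12]
      N8 x:[103/3,106/3] y:[89/3,94/3] z:[36,40] -> miss, prune
      N12 x:[91/3,109/3] y:[103/3,115/3] z:[42,46] -> miss, prune

Visited [0, 5, 20, 2, 18, 22, 16, 23, 17, 1, 21, 8, 12]. Tests: 13 box, 1 leaf. Nearest: P9.

== RESULT ==
13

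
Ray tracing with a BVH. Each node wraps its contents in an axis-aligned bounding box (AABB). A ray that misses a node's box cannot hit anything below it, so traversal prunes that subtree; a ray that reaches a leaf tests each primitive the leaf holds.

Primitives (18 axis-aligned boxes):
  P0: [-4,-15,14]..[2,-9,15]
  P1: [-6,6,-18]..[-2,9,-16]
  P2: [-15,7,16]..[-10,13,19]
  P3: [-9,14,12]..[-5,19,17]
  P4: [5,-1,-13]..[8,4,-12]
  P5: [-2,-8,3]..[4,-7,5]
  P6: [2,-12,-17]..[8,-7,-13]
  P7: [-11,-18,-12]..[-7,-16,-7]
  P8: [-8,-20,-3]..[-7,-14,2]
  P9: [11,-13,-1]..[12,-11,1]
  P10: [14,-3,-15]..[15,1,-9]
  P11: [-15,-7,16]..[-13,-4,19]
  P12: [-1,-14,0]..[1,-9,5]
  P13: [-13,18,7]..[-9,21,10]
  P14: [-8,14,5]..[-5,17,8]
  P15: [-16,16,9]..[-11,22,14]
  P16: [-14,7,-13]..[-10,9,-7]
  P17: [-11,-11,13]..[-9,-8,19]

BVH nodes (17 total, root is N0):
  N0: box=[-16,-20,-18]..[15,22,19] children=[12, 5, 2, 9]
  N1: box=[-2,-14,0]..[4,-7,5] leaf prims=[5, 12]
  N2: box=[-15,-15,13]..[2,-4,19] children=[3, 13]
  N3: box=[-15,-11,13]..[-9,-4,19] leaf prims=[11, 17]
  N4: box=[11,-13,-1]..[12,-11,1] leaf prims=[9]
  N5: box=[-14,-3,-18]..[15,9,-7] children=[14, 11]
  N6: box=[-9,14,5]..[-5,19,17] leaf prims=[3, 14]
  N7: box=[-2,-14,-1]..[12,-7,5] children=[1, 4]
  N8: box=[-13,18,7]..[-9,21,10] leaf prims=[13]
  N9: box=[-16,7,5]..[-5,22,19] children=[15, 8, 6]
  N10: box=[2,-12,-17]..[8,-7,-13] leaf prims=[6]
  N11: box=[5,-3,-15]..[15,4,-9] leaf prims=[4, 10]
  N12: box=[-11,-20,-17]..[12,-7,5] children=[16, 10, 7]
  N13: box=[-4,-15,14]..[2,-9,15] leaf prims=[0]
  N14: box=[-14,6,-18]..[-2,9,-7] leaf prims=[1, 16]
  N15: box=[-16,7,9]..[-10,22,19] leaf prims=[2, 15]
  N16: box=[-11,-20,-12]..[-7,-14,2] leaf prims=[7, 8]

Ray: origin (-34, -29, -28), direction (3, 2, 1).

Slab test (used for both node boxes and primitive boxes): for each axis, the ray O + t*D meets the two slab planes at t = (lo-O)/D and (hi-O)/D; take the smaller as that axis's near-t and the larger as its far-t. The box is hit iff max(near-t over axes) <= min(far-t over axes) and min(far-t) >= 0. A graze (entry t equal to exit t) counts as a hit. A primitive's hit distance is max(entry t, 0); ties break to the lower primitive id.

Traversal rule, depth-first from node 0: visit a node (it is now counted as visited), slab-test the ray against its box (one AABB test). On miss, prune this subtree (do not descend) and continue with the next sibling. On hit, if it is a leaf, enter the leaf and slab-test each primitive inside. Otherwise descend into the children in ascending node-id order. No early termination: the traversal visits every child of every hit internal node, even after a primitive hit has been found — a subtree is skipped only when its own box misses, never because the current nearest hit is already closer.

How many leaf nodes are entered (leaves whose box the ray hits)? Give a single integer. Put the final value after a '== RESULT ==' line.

Trace the traversal:
N0 x:[6,49/3] y:[9/2,51/2] z:[10,47] -> hit [10,49/3], descend [2, 5, 9, 12]
  N2 x:[19/3,12] y:[7,25/2] z:[41,47] -> miss, prune
  N5 x:[20/3,49/3] y:[13,19] z:[10,21] -> hit [13,49/3], descend [11, 14]
    N11 x:[13,49/3] y:[13,33/2] z:[13,19] -> hit [13,49/3] leaf, test {P4(miss), P10(miss)}
    N14 x:[20/3,32/3] y:[35/2,19] z:[10,21] -> miss, prune
  N9 x:[6,29/3] y:[18,51/2] z:[33,47] -> miss, prune
  N12 x:[23/3,46/3] y:[9/2,11] z:[11,33] -> hit [11,11], descend [7, 10, 16]
    N7 x:[32/3,46/3] y:[15/2,11] z:[27,33] -> miss, prune
    N10 x:[12,14] y:[17/2,11] z:[11,15] -> miss, prune
    N16 x:[23/3,9] y:[9/2,15/2] z:[16,30] -> miss, prune

order=[0, 2, 5, 11, 14, 9, 12, 7, 10, 16]  |boxes|=10  |leaves|=1  hit=miss

== RESULT ==
1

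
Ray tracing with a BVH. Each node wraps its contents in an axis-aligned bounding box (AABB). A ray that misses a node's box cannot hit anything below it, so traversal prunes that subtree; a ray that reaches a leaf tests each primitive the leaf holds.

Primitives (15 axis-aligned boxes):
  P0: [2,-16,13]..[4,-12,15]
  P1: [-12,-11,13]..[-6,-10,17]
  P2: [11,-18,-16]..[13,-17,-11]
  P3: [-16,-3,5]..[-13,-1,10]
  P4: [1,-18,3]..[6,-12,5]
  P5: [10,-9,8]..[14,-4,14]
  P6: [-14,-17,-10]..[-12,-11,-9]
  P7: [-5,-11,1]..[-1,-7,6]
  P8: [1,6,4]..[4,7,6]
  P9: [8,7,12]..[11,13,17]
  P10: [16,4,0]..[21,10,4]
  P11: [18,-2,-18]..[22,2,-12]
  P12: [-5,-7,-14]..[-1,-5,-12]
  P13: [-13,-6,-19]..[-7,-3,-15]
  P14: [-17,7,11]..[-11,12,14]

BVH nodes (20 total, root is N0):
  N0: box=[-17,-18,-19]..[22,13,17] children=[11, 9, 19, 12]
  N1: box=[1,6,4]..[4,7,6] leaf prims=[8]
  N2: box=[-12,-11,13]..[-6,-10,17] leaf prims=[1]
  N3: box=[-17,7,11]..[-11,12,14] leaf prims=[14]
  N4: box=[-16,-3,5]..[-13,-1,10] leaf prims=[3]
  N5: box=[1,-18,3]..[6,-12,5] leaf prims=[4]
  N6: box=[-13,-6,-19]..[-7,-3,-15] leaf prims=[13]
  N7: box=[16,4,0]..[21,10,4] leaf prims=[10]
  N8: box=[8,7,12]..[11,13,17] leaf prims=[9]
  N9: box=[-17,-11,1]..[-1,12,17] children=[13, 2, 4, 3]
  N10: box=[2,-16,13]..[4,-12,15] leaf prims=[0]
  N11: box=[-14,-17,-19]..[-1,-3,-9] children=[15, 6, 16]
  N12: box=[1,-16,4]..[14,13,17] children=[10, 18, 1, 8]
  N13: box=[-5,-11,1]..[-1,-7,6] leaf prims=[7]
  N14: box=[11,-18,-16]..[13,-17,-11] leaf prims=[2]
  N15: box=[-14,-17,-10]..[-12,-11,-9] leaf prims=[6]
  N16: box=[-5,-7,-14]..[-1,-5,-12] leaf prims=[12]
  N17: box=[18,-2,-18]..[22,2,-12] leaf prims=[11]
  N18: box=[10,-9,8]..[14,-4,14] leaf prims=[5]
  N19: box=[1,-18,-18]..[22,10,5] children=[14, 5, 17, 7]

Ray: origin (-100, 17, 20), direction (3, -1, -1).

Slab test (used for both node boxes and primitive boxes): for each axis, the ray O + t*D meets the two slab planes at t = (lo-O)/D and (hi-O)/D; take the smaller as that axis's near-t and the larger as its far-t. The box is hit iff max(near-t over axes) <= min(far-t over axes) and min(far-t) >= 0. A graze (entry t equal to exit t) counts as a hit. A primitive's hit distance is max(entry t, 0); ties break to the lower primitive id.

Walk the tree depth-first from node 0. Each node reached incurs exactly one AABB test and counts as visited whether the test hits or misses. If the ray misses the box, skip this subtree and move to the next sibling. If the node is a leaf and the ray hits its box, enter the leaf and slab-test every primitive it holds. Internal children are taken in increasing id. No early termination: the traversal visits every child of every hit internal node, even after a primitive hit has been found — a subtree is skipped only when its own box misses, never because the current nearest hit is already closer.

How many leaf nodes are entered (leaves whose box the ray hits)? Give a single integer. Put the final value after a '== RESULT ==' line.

Traverse from the root:
N0 x:[83/3,122/3] y:[4,35] z:[3,39] -> hit [83/3,35], descend [9, 11, 12, 19]
  N9 x:[83/3,33] y:[5,28] z:[3,19] -> miss, prune
  N11 x:[86/3,33] y:[20,34] z:[29,39] -> hit [29,33], descend [6, 15, 16]
    N6 x:[29,31] y:[20,23] z:[35,39] -> miss, prune
    N15 x:[86/3,88/3] y:[28,34] z:[29,30] -> hit [29,88/3] leaf, test {P6@t=29}
    N16 x:[95/3,33] y:[22,24] z:[32,34] -> miss, prune
  N12 x:[101/3,38] y:[4,33] z:[3,16] -> miss, prune
  N19 x:[101/3,122/3] y:[7,35] z:[15,38] -> hit [101/3,35], descend [5, 7, 14, 17]
    N5 x:[101/3,106/3] y:[29,35] z:[15,17] -> miss, prune
    N7 x:[116/3,121/3] y:[7,13] z:[16,20] -> miss, prune
    N14 x:[37,113/3] y:[34,35] z:[31,36] -> miss, prune
    N17 x:[118/3,122/3] y:[15,19] z:[32,38] -> miss, prune

Visited [0, 9, 11, 6, 15, 16, 12, 19, 5, 7, 14, 17]. Tests: 12 box, 1 leaf. Nearest: P6.

== RESULT ==
1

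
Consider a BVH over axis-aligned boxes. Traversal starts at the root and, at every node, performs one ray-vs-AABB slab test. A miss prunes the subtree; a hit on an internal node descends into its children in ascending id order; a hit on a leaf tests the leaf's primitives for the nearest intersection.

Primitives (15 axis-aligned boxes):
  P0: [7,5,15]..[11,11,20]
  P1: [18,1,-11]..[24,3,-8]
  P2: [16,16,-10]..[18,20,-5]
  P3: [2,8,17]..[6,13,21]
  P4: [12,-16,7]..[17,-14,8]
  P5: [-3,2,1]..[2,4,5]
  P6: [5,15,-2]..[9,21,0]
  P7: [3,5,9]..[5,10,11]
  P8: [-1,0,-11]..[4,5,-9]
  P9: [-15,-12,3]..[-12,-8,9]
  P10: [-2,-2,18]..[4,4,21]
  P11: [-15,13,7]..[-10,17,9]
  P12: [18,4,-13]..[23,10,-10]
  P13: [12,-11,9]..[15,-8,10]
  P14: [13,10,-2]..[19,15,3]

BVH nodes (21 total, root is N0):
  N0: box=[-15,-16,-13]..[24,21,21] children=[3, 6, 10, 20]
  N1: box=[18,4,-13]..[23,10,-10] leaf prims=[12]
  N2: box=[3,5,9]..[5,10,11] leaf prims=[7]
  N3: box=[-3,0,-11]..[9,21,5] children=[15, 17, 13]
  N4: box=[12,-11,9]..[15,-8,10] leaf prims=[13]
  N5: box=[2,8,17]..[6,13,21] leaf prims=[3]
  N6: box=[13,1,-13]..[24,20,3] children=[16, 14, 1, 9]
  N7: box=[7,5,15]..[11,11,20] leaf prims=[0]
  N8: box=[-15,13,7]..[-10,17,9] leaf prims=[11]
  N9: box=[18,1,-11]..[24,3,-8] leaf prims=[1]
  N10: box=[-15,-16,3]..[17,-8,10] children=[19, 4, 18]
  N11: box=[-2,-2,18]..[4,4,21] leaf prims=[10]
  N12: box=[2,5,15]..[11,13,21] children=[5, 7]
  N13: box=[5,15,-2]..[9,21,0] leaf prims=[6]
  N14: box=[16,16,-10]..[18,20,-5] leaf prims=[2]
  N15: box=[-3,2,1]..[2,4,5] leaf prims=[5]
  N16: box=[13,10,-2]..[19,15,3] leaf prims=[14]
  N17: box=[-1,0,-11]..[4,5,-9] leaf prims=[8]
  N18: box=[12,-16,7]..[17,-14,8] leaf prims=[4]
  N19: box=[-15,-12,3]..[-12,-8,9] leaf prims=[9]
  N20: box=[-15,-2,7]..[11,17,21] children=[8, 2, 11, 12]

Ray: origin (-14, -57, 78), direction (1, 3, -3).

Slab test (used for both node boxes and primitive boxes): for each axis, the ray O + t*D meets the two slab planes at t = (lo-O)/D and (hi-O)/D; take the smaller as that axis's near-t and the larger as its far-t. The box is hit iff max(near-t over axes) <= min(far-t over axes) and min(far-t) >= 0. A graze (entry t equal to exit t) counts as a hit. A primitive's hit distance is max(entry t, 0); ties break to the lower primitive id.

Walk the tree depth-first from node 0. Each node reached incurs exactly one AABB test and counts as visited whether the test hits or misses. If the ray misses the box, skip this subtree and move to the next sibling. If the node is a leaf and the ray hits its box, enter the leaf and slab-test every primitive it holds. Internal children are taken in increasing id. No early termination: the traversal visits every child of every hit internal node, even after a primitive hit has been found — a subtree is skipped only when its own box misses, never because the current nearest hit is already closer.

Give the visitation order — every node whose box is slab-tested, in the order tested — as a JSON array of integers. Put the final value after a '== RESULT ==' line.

Walk:
N0 x:[-1,38] y:[41/3,26] z:[19,91/3] -> hit [19,26], descend [3, 6, 10, 20]
  N3 x:[11,23] y:[19,26] z:[73/3,89/3] -> miss, prune
  N6 x:[27,38] y:[58/3,77/3] z:[25,91/3] -> miss, prune
  N10 x:[-1,31] y:[41/3,49/3] z:[68/3,25] -> miss, prune
  N20 x:[-1,25] y:[55/3,74/3] z:[19,71/3] -> hit [19,71/3], descend [2, 8, 11, 12]
    N2 x:[17,19] y:[62/3,67/3] z:[67/3,23] -> miss, prune
    N8 x:[-1,4] y:[70/3,74/3] z:[23,71/3] -> miss, prune
    N11 x:[12,18] y:[55/3,61/3] z:[19,20] -> miss, prune
    N12 x:[16,25] y:[62/3,70/3] z:[19,21] -> hit [62/3,21], descend [5, 7]
      N5 x:[16,20] y:[65/3,70/3] z:[19,61/3] -> miss, prune
      N7 x:[21,25] y:[62/3,68/3] z:[58/3,21] -> hit [21,21] leaf, test {P0@t=21}

Visited [0, 3, 6, 10, 20, 2, 8, 11, 12, 5, 7]. Tests: 11 box, 1 leaf. Nearest: P0.

== RESULT ==
[0, 3, 6, 10, 20, 2, 8, 11, 12, 5, 7]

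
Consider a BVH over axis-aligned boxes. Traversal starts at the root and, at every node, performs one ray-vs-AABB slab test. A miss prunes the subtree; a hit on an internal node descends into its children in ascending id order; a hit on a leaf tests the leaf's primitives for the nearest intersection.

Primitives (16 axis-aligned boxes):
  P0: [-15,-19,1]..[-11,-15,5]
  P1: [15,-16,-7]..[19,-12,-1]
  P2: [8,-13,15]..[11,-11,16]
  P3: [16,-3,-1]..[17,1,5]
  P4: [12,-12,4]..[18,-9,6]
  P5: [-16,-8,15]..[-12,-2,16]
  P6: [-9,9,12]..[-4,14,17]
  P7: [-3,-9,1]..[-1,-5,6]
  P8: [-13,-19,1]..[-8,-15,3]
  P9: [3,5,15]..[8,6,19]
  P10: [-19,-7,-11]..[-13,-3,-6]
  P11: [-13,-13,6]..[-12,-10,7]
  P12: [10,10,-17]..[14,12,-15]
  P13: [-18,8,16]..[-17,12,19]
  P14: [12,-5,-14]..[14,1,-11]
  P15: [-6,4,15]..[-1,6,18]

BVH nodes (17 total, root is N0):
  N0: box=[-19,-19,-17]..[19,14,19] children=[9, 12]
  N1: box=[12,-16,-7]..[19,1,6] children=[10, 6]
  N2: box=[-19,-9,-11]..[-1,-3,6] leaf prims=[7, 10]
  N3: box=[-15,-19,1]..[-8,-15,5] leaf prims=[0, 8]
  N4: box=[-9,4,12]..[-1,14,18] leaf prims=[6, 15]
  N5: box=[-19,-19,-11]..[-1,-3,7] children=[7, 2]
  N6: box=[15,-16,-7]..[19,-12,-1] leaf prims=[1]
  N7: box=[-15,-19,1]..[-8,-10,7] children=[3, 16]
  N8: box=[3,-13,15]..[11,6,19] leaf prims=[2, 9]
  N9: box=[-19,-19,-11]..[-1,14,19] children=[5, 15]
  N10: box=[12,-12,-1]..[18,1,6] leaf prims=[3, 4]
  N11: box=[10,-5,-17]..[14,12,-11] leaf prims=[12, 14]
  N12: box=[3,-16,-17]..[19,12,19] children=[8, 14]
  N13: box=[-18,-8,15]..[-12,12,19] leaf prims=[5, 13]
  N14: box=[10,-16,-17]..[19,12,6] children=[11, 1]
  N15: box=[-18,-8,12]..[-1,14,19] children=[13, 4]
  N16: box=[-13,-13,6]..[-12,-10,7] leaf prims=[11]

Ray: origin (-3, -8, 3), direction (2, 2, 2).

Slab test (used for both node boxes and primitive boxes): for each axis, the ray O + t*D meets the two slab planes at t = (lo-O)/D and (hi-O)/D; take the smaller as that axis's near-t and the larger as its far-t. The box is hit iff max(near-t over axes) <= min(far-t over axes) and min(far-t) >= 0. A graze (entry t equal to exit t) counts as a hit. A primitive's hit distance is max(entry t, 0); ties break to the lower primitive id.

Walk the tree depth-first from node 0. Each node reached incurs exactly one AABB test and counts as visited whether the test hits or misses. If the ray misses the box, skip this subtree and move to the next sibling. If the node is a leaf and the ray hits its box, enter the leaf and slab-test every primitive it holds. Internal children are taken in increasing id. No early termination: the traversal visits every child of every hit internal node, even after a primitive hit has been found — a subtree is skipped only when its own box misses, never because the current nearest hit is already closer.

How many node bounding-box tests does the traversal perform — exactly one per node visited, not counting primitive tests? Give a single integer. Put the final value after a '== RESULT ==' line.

Traverse from the root:
N0 x:[-8,11] y:[-11/2,11] z:[-10,8] -> hit [-11/2,8], descend [9, 12]
  N9 x:[-8,1] y:[-11/2,11] z:[-7,8] -> hit [-11/2,1], descend [5, 15]
    N5 x:[-8,1] y:[-11/2,5/2] z:[-7,2] -> hit [-11/2,1], descend [2, 7]
      N2 x:[-8,1] y:[-1/2,5/2] z:[-7,3/2] -> hit [-1/2,1] leaf, test {P7@t=0, P10(miss)}
      N7 x:[-6,-5/2] y:[-11/2,-1] z:[-1,2] -> miss, prune
    N15 x:[-15/2,1] y:[0,11] z:[9/2,8] -> miss, prune
  N12 x:[3,11] y:[-4,10] z:[-10,8] -> hit [3,8], descend [8, 14]
    N8 x:[3,7] y:[-5/2,7] z:[6,8] -> hit [6,7] leaf, test {P2(miss), P9(miss)}
    N14 x:[13/2,11] y:[-4,10] z:[-10,3/2] -> miss, prune

Summary -> nodes [0, 9, 5, 2, 7, 15, 12, 8, 14]; box-tests=9; leaf-entries=2; first=P7

== RESULT ==
9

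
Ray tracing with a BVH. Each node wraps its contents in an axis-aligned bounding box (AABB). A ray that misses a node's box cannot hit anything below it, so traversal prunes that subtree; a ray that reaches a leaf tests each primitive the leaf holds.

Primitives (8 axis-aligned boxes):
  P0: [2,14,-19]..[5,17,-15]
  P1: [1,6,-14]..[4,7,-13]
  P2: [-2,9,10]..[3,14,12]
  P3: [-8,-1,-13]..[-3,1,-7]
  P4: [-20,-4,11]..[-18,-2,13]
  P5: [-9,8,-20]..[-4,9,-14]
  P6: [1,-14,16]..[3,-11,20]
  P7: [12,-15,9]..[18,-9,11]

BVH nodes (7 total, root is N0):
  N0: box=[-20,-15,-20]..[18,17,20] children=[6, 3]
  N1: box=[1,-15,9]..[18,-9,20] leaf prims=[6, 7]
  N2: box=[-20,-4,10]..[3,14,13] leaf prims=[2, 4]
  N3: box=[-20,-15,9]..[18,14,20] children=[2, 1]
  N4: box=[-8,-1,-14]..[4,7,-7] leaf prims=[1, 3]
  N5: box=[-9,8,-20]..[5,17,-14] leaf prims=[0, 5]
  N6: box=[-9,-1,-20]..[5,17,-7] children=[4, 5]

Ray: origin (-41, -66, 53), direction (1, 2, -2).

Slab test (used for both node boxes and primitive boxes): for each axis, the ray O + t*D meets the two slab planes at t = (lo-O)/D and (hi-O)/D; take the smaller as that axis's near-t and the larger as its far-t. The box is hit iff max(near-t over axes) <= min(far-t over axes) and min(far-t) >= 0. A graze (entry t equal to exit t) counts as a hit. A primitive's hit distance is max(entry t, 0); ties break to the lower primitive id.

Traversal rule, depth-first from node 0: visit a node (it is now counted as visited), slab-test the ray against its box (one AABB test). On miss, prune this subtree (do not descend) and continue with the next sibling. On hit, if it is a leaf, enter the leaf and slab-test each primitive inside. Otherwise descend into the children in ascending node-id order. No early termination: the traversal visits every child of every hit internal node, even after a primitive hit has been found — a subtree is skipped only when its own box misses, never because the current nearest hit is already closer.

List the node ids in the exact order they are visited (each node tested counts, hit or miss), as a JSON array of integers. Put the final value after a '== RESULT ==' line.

Walk:
N0 x:[21,59] y:[51/2,83/2] z:[33/2,73/2] -> hit [51/2,73/2], descend [3, 6]
  N3 x:[21,59] y:[51/2,40] z:[33/2,22] -> miss, prune
  N6 x:[32,46] y:[65/2,83/2] z:[30,73/2] -> hit [65/2,73/2], descend [4, 5]
    N4 x:[33,45] y:[65/2,73/2] z:[30,67/2] -> hit [33,67/2] leaf, test {P1(miss), P3@t=33}
    N5 x:[32,46] y:[37,83/2] z:[67/2,73/2] -> miss, prune

Visited [0, 3, 6, 4, 5]. Tests: 5 box, 1 leaf. Nearest: P3.

== RESULT ==
[0, 3, 6, 4, 5]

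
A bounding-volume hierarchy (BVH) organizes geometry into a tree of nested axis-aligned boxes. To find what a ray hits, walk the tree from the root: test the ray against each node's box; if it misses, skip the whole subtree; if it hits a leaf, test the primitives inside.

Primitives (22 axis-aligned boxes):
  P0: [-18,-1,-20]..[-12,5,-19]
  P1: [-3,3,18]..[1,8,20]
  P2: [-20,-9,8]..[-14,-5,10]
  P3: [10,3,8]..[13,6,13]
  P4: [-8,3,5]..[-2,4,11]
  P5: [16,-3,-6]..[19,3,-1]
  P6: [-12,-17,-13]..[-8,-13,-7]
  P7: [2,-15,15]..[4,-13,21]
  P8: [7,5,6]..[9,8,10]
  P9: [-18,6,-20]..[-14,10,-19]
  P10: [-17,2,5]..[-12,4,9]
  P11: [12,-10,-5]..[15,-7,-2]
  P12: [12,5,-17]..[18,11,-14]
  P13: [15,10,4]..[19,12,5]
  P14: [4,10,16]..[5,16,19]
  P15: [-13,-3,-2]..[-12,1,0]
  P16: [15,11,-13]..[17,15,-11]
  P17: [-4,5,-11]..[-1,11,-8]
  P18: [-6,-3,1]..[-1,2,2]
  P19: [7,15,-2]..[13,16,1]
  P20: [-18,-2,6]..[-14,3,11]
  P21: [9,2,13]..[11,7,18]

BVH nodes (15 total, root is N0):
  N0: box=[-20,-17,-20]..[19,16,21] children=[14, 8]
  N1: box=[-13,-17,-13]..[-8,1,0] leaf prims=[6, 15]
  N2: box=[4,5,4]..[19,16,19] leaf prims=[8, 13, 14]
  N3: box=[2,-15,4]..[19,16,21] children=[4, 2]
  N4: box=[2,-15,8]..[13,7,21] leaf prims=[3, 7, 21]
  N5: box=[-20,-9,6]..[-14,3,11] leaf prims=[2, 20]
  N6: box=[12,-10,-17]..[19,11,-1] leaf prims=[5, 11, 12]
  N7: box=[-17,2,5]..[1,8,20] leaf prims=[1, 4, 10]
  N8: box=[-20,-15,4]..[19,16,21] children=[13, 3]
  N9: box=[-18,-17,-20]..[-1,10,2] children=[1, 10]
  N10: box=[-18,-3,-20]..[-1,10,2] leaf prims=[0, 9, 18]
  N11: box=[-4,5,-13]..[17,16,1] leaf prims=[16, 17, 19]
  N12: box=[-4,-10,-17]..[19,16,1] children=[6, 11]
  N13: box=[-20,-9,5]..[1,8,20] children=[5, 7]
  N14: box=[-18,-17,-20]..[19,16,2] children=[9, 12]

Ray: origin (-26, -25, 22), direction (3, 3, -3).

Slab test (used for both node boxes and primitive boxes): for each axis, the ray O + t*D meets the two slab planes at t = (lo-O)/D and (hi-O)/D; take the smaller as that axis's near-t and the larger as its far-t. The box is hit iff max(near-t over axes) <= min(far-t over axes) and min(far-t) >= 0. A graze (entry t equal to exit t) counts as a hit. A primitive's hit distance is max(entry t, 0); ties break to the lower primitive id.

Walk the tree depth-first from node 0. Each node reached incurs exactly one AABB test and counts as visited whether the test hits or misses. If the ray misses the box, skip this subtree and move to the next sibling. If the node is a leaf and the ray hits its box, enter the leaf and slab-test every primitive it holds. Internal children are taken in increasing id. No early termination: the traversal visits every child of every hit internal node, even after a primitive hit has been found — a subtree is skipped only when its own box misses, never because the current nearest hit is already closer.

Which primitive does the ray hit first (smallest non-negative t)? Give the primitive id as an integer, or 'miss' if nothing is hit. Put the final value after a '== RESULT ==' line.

Walk:
N0 x:[2,15] y:[8/3,41/3] z:[1/3,14] -> hit [8/3,41/3], descend [8, 14]
  N8 x:[2,15] y:[10/3,41/3] z:[1/3,6] -> hit [10/3,6], descend [3, 13]
    N3 x:[28/3,15] y:[10/3,41/3] z:[1/3,6] -> miss, prune
    N13 x:[2,9] y:[16/3,11] z:[2/3,17/3] -> hit [16/3,17/3], descend [5, 7]
      N5 x:[2,4] y:[16/3,28/3] z:[11/3,16/3] -> miss, prune
      N7 x:[3,9] y:[9,11] z:[2/3,17/3] -> miss, prune
  N14 x:[8/3,15] y:[8/3,41/3] z:[20/3,14] -> hit [20/3,41/3], descend [9, 12]
    N9 x:[8/3,25/3] y:[8/3,35/3] z:[20/3,14] -> hit [20/3,25/3], descend [1, 10]
      N1 x:[13/3,6] y:[8/3,26/3] z:[22/3,35/3] -> miss, prune
      N10 x:[8/3,25/3] y:[22/3,35/3] z:[20/3,14] -> hit [22/3,25/3] leaf, test {P0(miss), P9(miss), P18(miss)}
    N12 x:[22/3,15] y:[5,41/3] z:[7,13] -> hit [22/3,13], descend [6, 11]
      N6 x:[38/3,15] y:[5,12] z:[23/3,13] -> miss, prune
      N11 x:[22/3,43/3] y:[10,41/3] z:[7,35/3] -> hit [10,35/3] leaf, test {P16(miss), P17(miss), P19(miss)}

13 AABB tests over nodes [0, 8, 3, 13, 5, 7, 14, 9, 1, 10, 12, 6, 11]; 2 leaves entered; closest miss.

== RESULT ==
miss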